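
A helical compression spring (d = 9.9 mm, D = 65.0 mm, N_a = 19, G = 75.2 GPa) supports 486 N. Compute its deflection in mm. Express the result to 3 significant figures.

28.1 mm

k = Gd⁴/(8D³N_a) = (75.2×10³)(9.9⁴)/(8·65.0³·19) = 17.305 N/mm
δ = F/k = 486 / 17.305 = 28.084 mm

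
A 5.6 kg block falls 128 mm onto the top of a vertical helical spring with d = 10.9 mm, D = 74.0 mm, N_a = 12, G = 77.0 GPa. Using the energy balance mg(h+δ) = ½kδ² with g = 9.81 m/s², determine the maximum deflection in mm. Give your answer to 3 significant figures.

k = Gd⁴/(8D³N_a) = (77.0×10³)(10.9⁴)/(8·74.0³·12) = 27.94 N/mm
W = mg = 5.6 × 9.81 = 54.936 N
½kδ² − Wδ − Wh = 0 → δ = (W + √(W² + 2kWh))/k
δ = (54.936 + √(3018 + 392941))/27.94 = (54.936 + 629.25)/27.94 = 24.488 mm

24.5 mm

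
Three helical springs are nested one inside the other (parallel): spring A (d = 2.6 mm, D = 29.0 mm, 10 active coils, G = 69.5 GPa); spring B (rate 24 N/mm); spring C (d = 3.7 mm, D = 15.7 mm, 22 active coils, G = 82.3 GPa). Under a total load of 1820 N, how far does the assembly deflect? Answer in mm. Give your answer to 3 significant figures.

k_A = Gd⁴/(8D³N_a) = (69.5×10³)(2.6⁴)/(8·29.0³·10) = 1.6278 N/mm
k_C = Gd⁴/(8D³N_a) = (82.3×10³)(3.7⁴)/(8·15.7³·22) = 22.646 N/mm
Parallel: k_eq = 1.6278 + 24 + 22.646 = 48.274 N/mm
δ = F/k_eq = 1820/48.274 = 37.701 mm

37.7 mm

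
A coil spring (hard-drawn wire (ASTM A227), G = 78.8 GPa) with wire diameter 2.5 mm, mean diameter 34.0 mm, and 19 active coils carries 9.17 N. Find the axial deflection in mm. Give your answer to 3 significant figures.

k = Gd⁴/(8D³N_a) = (78.8×10³)(2.5⁴)/(8·34.0³·19) = 0.51524 N/mm
δ = F/k = 9.17 / 0.51524 = 17.798 mm

17.8 mm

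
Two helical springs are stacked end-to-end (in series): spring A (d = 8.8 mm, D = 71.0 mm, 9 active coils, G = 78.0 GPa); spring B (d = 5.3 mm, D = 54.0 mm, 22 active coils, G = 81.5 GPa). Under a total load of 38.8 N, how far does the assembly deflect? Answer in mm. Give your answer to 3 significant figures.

18.9 mm

k_A = Gd⁴/(8D³N_a) = (78.0×10³)(8.8⁴)/(8·71.0³·9) = 18.152 N/mm
k_B = Gd⁴/(8D³N_a) = (81.5×10³)(5.3⁴)/(8·54.0³·22) = 2.3204 N/mm
Series: 1/k_eq = 1/18.152 + 1/2.3204 = 0.48605; k_eq = 2.0574 N/mm
δ = F/k_eq = 38.8/2.0574 = 18.859 mm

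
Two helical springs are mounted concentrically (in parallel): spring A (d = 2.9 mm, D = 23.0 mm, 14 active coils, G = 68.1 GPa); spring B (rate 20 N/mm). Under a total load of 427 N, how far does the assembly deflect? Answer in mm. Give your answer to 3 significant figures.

k_A = Gd⁴/(8D³N_a) = (68.1×10³)(2.9⁴)/(8·23.0³·14) = 3.5346 N/mm
Parallel: k_eq = 3.5346 + 20 = 23.535 N/mm
δ = F/k_eq = 427/23.535 = 18.144 mm

18.1 mm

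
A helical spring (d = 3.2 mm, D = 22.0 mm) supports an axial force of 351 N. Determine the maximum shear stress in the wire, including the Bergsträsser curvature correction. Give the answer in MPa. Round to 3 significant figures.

Spring index C = D/d = 22.0/3.2 = 6.8750
K_B = (4C+2)/(4C−3) = 29.500/24.500 = 1.2041
τ₀ = 8FD/(πd³) = 8·351·22.0/(π·3.2³) = 61776/102.94 = 600.09 MPa
τ_max = K·τ₀ = 1.2041 × 600.09 = 722.56 MPa

723 MPa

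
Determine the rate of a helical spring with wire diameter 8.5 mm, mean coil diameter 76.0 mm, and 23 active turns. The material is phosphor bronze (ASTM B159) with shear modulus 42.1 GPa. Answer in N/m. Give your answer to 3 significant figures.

k = Gd⁴/(8D³N_a) = (42.1×10³ × 8.5⁴) / (8 × 76.0³ × 23)
  = 2.19765e+08 / 8.07716e+07 = 2.7208 N/mm = 2720.8 N/m

2720 N/m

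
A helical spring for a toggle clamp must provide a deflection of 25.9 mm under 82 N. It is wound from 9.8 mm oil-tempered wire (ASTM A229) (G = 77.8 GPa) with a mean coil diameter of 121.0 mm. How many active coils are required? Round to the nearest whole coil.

Required rate k = F/δ = 82/25.9 = 3.166 N/mm
N_a = Gd⁴/(8D³k) = (77.8×10³ × 9.8⁴)/(8 × 121.0³ × 3.166)
    = 7.17602e+08 / 4.48704e+07 = 15.99 → 16 coils

16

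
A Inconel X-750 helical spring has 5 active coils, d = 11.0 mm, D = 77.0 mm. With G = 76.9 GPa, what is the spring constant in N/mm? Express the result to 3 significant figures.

61.7 N/mm

k = Gd⁴/(8D³N_a) = (76.9×10³ × 11.0⁴) / (8 × 77.0³ × 5)
  = 1.12589e+09 / 1.82613e+07 = 61.655 N/mm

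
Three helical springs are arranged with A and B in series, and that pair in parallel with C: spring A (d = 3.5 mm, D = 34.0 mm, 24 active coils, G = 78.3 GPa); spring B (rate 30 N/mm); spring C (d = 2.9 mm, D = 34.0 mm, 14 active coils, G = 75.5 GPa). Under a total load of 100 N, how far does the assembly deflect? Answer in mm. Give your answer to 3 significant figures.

37.1 mm

k_A = Gd⁴/(8D³N_a) = (78.3×10³)(3.5⁴)/(8·34.0³·24) = 1.557 N/mm
k_C = Gd⁴/(8D³N_a) = (75.5×10³)(2.9⁴)/(8·34.0³·14) = 1.2131 N/mm
Springs A,B series: k_AB = 1/(1/1.557+1/30) = 1.4802 N/mm; parallel with C: k_eq = 1.4802+1.2131 = 2.6933 N/mm
δ = F/k_eq = 100/2.6933 = 37.13 mm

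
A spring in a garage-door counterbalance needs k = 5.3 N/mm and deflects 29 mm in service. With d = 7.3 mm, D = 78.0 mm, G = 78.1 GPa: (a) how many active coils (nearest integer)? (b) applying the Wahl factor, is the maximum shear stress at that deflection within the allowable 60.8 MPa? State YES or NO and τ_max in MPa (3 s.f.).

N_a = Gd⁴/(8D³k) = (78.1×10³)(7.3⁴)/(8·78.0³·5.3) = 11.02 → N_a = 11
Actual rate k = Gd⁴/(8D³·11) = 5.311 N/mm
Working load F = kδ = 5.311·29 = 154.02 N
C = 78.0/7.3 = 10.6849; K_W = (4C−1)/(4C−4)+0.615/C = 1.1350
τ_max = K_W·8FD/(πd³) = 1.1350·78.639 = 89.256 MPa
τ_max > 60.8 MPa → exceeds allowable

(a) 11 coils; (b) NO, τ_max = 89.3 MPa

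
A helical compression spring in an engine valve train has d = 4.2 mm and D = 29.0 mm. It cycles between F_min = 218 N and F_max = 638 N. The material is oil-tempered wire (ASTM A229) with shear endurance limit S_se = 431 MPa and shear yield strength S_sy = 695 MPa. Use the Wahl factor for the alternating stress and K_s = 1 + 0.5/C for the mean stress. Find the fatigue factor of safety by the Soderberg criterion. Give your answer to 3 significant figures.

C = D/d = 29.0/4.2 = 6.9048; K_W = (4C−1)/(4C−4)+0.615/C = 1.2161; K_s = 1+0.5/C = 1.0724
F_a = (F_max−F_min)/2 = 210 N; F_m = (F_max+F_min)/2 = 428 N
τ_a = K_W·8F_aD/(πd³) = 1.2161 × 209.32 = 254.55 MPa
τ_m = K_s·8F_mD/(πd³) = 1.0724 × 426.61 = 457.51 MPa
Soderberg: 1/n_f = τ_a/S_se + τ_m/S_sy = 254.55/431 + 457.51/695 = 0.59060 + 0.65828 = 1.2489
n_f = 1/1.2489 = 0.8007

0.801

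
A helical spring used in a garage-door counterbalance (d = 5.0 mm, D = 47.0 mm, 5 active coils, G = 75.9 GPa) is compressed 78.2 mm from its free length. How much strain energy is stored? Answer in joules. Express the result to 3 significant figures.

k = Gd⁴/(8D³N_a) = (75.9×10³)(5.0⁴)/(8·47.0³·5) = 11.423 N/mm
U = ½kδ² = 0.5 × 11.423 × 78.2² = 34926 N·mm = 34.926 J

34.9 J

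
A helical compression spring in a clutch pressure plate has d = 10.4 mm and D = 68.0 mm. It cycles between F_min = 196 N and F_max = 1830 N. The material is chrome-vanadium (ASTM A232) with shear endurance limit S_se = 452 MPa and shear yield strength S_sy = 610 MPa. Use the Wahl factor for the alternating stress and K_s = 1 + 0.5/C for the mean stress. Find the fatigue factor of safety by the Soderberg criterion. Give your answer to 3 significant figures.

1.62

C = D/d = 68.0/10.4 = 6.5385; K_W = (4C−1)/(4C−4)+0.615/C = 1.2295; K_s = 1+0.5/C = 1.0765
F_a = (F_max−F_min)/2 = 817 N; F_m = (F_max+F_min)/2 = 1013 N
τ_a = K_W·8F_aD/(πd³) = 1.2295 × 125.77 = 154.63 MPa
τ_m = K_s·8F_mD/(πd³) = 1.0765 × 155.94 = 167.87 MPa
Soderberg: 1/n_f = τ_a/S_se + τ_m/S_sy = 154.63/452 + 167.87/610 = 0.34210 + 0.27519 = 0.61729
n_f = 1/0.61729 = 1.62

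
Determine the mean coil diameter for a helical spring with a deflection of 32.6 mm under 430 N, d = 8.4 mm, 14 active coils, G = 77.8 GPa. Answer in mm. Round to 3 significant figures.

Required rate k = F/δ = 430/32.6 = 13.19 N/mm
D = (Gd⁴/(8N_a·k))^(1/3) = (77.8×10³·8.4⁴/(8·14·13.19))^(1/3)
  = (262197)^(1/3) = 64.0043 mm

64.0 mm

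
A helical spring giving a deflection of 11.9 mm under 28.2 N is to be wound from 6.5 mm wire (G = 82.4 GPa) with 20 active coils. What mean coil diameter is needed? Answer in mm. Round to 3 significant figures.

Required rate k = F/δ = 28.2/11.9 = 2.3697 N/mm
D = (Gd⁴/(8N_a·k))^(1/3) = (82.4×10³·6.5⁴/(8·20·2.3697))^(1/3)
  = (387935)^(1/3) = 72.9322 mm

72.9 mm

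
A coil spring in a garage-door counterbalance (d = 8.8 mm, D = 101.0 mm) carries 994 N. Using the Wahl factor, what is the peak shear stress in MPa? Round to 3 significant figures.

422 MPa

Spring index C = D/d = 101.0/8.8 = 11.4773
K_W = (4C−1)/(4C−4) + 0.615/C = 44.909/41.909 + 0.0536 = 1.1252
τ₀ = 8FD/(πd³) = 8·994·101.0/(π·8.8³) = 803152/2140.9 = 375.15 MPa
τ_max = K·τ₀ = 1.1252 × 375.15 = 422.1 MPa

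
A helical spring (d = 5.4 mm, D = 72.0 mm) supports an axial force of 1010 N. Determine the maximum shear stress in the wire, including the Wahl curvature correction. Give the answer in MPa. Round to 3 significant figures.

Spring index C = D/d = 72.0/5.4 = 13.3333
K_W = (4C−1)/(4C−4) + 0.615/C = 52.333/49.333 + 0.0461 = 1.1069
τ₀ = 8FD/(πd³) = 8·1010·72.0/(π·5.4³) = 581760/494.69 = 1176 MPa
τ_max = K·τ₀ = 1.1069 × 1176 = 1301.8 MPa

1300 MPa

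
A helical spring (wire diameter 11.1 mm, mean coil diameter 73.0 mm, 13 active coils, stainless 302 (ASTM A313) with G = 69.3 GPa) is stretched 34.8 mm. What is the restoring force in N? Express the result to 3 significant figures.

k = Gd⁴/(8D³N_a) = (69.3×10³)(11.1⁴)/(8·73.0³·13) = 26.003 N/mm
F = k·δ = 26.003 × 34.8 = 904.9 N

905 N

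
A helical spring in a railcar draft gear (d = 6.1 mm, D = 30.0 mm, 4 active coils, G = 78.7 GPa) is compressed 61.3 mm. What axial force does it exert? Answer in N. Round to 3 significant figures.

k = Gd⁴/(8D³N_a) = (78.7×10³)(6.1⁴)/(8·30.0³·4) = 126.12 N/mm
F = k·δ = 126.12 × 61.3 = 7731.1 N

7730 N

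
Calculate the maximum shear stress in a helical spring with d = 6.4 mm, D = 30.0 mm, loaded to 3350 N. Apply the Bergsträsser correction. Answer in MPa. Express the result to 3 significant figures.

1290 MPa

Spring index C = D/d = 30.0/6.4 = 4.6875
K_B = (4C+2)/(4C−3) = 20.750/15.750 = 1.3175
τ₀ = 8FD/(πd³) = 8·3350·30.0/(π·6.4³) = 804000/823.55 = 976.26 MPa
τ_max = K·τ₀ = 1.3175 × 976.26 = 1286.2 MPa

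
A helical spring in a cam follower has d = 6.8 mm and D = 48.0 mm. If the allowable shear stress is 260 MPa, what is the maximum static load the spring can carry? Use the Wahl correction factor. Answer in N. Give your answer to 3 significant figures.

552 N

C = D/d = 48.0/6.8 = 7.0588
K_W = (4C−1)/(4C−4) + 0.615/C = 27.235/24.235 + 0.0871 = 1.2109
τ_max = K·8FD/(πd³) → F_max = τ_allow·πd³/(8DK)
F_max = 260·π·6.8³/(8·48.0·1.2109) = 2.5683e+05/464.99 = 552.34 N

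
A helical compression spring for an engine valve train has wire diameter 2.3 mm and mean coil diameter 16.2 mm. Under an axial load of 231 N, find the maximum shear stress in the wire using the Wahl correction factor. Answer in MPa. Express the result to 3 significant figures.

949 MPa

Spring index C = D/d = 16.2/2.3 = 7.0435
K_W = (4C−1)/(4C−4) + 0.615/C = 27.174/24.174 + 0.0873 = 1.2114
τ₀ = 8FD/(πd³) = 8·231·16.2/(π·2.3³) = 29937.6/38.224 = 783.22 MPa
τ_max = K·τ₀ = 1.2114 × 783.22 = 948.8 MPa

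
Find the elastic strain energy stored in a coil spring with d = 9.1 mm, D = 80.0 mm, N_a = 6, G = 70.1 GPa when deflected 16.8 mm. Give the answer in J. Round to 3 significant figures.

k = Gd⁴/(8D³N_a) = (70.1×10³)(9.1⁴)/(8·80.0³·6) = 19.56 N/mm
U = ½kδ² = 0.5 × 19.56 × 16.8² = 2760.3 N·mm = 2.7603 J

2.76 J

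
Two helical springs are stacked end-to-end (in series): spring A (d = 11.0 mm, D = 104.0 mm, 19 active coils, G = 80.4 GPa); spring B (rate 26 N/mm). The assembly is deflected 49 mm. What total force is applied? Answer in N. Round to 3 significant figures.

267 N

k_A = Gd⁴/(8D³N_a) = (80.4×10³)(11.0⁴)/(8·104.0³·19) = 6.8847 N/mm
Series: 1/k_eq = 1/6.8847 + 1/26 = 0.18371; k_eq = 5.4433 N/mm
F = k_eq·δ = 5.4433·49 = 266.72 N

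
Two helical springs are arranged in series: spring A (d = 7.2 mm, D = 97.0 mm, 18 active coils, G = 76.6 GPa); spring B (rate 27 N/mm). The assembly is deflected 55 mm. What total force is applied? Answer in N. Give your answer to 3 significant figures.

81.4 N

k_A = Gd⁴/(8D³N_a) = (76.6×10³)(7.2⁴)/(8·97.0³·18) = 1.5663 N/mm
Series: 1/k_eq = 1/1.5663 + 1/27 = 0.67548; k_eq = 1.4804 N/mm
F = k_eq·δ = 1.4804·55 = 81.424 N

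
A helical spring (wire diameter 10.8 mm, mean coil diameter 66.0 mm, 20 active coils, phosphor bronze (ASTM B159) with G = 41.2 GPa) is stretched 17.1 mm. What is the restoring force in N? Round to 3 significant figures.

208 N

k = Gd⁴/(8D³N_a) = (41.2×10³)(10.8⁴)/(8·66.0³·20) = 12.185 N/mm
F = k·δ = 12.185 × 17.1 = 208.37 N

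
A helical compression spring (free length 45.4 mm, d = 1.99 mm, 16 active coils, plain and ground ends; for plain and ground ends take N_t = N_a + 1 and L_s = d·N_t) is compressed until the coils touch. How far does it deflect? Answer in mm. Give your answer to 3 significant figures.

11.6 mm

N_t = 17; L_s = 1.99·17 = 33.83 mm
δ_solid = L₀ − L_s = 45.4 − 33.83 = 11.57 mm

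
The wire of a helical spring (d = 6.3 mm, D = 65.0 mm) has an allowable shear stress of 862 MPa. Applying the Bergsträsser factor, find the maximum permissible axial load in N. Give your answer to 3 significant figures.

C = D/d = 65.0/6.3 = 10.3175
K_B = (4C+2)/(4C−3) = 43.270/38.270 = 1.1307
τ_max = K·8FD/(πd³) → F_max = τ_allow·πd³/(8DK)
F_max = 862·π·6.3³/(8·65.0·1.1307) = 6.7714e+05/587.94 = 1151.7 N

1150 N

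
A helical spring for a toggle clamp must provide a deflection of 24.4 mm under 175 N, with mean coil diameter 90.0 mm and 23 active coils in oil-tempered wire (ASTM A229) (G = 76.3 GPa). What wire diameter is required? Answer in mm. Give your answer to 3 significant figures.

Required rate k = F/δ = 175/24.4 = 7.1721 N/mm
d = (8D³N_a·k / G)^(1/4) = (8·90.0³·23·7.1721 / (76.3×10³))^0.25
  = (12609)^0.25 = 10.5966 mm

10.6 mm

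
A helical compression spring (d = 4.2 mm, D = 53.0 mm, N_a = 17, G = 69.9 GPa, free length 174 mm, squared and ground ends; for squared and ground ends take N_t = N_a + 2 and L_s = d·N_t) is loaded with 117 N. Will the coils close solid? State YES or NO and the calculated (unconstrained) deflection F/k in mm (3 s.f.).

k = Gd⁴/(8D³N_a) = (69.9×10³)(4.2⁴)/(8·53.0³·17) = 1.0743 N/mm
N_t = 19; L_s = 4.2·19 = 79.8 mm; δ_solid = L₀ − L_s = 174 − 79.8 = 94.2 mm
δ = F/k = 117/1.0743 = 108.91 mm
δ ≥ δ_solid → spring goes solid

YES, δ = 109 mm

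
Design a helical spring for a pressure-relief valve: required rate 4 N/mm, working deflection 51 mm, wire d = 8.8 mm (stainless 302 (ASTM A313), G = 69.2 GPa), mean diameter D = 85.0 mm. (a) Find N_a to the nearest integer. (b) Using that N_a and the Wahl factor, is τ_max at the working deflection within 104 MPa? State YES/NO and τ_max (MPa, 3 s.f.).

(a) 21 coils; (b) YES, τ_max = 74.9 MPa

N_a = Gd⁴/(8D³k) = (69.2×10³)(8.8⁴)/(8·85.0³·4) = 21.12 → N_a = 21
Actual rate k = Gd⁴/(8D³·21) = 4.0223 N/mm
Working load F = kδ = 4.0223·51 = 205.14 N
C = 85.0/8.8 = 9.6591; K_W = (4C−1)/(4C−4)+0.615/C = 1.1503
τ_max = K_W·8FD/(πd³) = 1.1503·65.156 = 74.948 MPa
τ_max ≤ 104 MPa → acceptable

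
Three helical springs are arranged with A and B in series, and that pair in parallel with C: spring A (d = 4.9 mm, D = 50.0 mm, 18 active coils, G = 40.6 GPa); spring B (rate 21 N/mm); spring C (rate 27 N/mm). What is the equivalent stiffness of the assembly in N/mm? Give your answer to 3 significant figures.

28.2 N/mm

k_A = Gd⁴/(8D³N_a) = (40.6×10³)(4.9⁴)/(8·50.0³·18) = 1.3003 N/mm
Springs A,B series: k_AB = 1/(1/1.3003+1/21) = 1.2245 N/mm; parallel with C: k_eq = 1.2245+27 = 28.224 N/mm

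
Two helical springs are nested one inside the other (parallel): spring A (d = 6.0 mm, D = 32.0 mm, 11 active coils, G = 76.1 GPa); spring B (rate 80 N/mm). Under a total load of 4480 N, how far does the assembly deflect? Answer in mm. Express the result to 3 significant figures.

k_A = Gd⁴/(8D³N_a) = (76.1×10³)(6.0⁴)/(8·32.0³·11) = 34.202 N/mm
Parallel: k_eq = 34.202 + 80 = 114.2 N/mm
δ = F/k_eq = 4480/114.2 = 39.229 mm

39.2 mm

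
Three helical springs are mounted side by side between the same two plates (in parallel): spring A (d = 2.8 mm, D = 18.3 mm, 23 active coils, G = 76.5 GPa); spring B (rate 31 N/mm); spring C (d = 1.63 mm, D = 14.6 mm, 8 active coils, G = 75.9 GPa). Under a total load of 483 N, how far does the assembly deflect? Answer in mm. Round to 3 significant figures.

k_A = Gd⁴/(8D³N_a) = (76.5×10³)(2.8⁴)/(8·18.3³·23) = 4.1699 N/mm
k_C = Gd⁴/(8D³N_a) = (75.9×10³)(1.63⁴)/(8·14.6³·8) = 2.69 N/mm
Parallel: k_eq = 4.1699 + 31 + 2.69 = 37.86 N/mm
δ = F/k_eq = 483/37.86 = 12.758 mm

12.8 mm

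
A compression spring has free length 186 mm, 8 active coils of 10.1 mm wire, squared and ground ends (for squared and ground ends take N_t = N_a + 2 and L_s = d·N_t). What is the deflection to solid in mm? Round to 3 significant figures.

N_t = 10; L_s = 10.1·10 = 101 mm
δ_solid = L₀ − L_s = 186 − 101 = 85 mm

85.0 mm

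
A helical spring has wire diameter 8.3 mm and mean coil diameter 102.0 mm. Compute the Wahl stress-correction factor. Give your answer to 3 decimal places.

C = D/d = 102.0/8.3 = 12.2892
K_W = (4C−1)/(4C−4) + 0.615/C = 48.157/45.157 + 0.0500 = 1.1165

1.116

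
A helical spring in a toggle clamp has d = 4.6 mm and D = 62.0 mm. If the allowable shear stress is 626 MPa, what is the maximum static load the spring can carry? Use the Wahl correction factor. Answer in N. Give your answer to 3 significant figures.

349 N

C = D/d = 62.0/4.6 = 13.4783
K_W = (4C−1)/(4C−4) + 0.615/C = 52.913/49.913 + 0.0456 = 1.1057
τ_max = K·8FD/(πd³) → F_max = τ_allow·πd³/(8DK)
F_max = 626·π·4.6³/(8·62.0·1.1057) = 1.9142e+05/548.44 = 349.03 N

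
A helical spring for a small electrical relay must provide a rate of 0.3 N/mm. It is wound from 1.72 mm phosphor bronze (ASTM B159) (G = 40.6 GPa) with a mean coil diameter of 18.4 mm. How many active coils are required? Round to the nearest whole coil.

24

N_a = Gd⁴/(8D³k) = (40.6×10³ × 1.72⁴)/(8 × 18.4³ × 0.3)
    = 355337 / 14950.8 = 23.77 → 24 coils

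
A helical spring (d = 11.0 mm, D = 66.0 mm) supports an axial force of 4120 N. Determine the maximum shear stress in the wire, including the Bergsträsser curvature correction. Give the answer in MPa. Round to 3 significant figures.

644 MPa

Spring index C = D/d = 66.0/11.0 = 6.0000
K_B = (4C+2)/(4C−3) = 26.000/21.000 = 1.2381
τ₀ = 8FD/(πd³) = 8·4120·66.0/(π·11.0³) = 2.17536e+06/4181.5 = 520.24 MPa
τ_max = K·τ₀ = 1.2381 × 520.24 = 644.11 MPa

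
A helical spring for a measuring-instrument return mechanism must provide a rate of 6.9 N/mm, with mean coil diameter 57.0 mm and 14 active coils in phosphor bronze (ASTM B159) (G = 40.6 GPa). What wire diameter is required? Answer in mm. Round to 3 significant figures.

7.71 mm

d = (8D³N_a·k / G)^(1/4) = (8·57.0³·14·6.9 / (40.6×10³))^0.25
  = (3525.1)^0.25 = 7.7053 mm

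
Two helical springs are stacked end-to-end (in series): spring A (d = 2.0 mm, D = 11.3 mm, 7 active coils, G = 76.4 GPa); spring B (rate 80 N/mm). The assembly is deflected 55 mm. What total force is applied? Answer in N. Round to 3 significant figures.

k_A = Gd⁴/(8D³N_a) = (76.4×10³)(2.0⁴)/(8·11.3³·7) = 15.128 N/mm
Series: 1/k_eq = 1/15.128 + 1/80 = 0.078601; k_eq = 12.722 N/mm
F = k_eq·δ = 12.722·55 = 699.73 N

700 N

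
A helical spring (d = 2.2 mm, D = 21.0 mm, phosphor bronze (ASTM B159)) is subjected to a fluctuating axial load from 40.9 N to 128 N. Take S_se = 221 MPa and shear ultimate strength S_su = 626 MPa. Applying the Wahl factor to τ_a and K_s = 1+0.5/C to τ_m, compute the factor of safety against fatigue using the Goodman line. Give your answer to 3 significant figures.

C = D/d = 21.0/2.2 = 9.5455; K_W = (4C−1)/(4C−4)+0.615/C = 1.1522; K_s = 1+0.5/C = 1.0524
F_a = (F_max−F_min)/2 = 43.55 N; F_m = (F_max+F_min)/2 = 84.45 N
τ_a = K_W·8F_aD/(πd³) = 1.1522 × 218.72 = 252 MPa
τ_m = K_s·8F_mD/(πd³) = 1.0524 × 424.12 = 446.34 MPa
Goodman: 1/n_f = τ_a/S_se + τ_m/S_su = 252/221 + 446.34/626 = 1.14028 + 0.71300 = 1.8533
n_f = 1/1.8533 = 0.5396

0.540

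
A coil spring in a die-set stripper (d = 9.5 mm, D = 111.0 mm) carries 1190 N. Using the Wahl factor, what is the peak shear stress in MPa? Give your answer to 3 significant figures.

441 MPa

Spring index C = D/d = 111.0/9.5 = 11.6842
K_W = (4C−1)/(4C−4) + 0.615/C = 45.737/42.737 + 0.0526 = 1.1228
τ₀ = 8FD/(πd³) = 8·1190·111.0/(π·9.5³) = 1.05672e+06/2693.5 = 392.32 MPa
τ_max = K·τ₀ = 1.1228 × 392.32 = 440.51 MPa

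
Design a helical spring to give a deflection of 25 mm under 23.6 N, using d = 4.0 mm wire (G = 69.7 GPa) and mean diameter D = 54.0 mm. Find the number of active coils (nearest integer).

15

Required rate k = F/δ = 23.6/25 = 0.944 N/mm
N_a = Gd⁴/(8D³k) = (69.7×10³ × 4.0⁴)/(8 × 54.0³ × 0.944)
    = 1.78432e+07 / 1.18917e+06 = 15 → 15 coils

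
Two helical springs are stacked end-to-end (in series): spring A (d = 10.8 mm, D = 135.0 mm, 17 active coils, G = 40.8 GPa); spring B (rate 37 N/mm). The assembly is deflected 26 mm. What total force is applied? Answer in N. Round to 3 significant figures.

41.3 N

k_A = Gd⁴/(8D³N_a) = (40.8×10³)(10.8⁴)/(8·135.0³·17) = 1.6589 N/mm
Series: 1/k_eq = 1/1.6589 + 1/37 = 0.62984; k_eq = 1.5877 N/mm
F = k_eq·δ = 1.5877·26 = 41.28 N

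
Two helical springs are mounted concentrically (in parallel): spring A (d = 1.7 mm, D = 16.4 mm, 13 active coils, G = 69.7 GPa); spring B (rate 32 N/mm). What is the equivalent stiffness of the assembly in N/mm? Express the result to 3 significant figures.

k_A = Gd⁴/(8D³N_a) = (69.7×10³)(1.7⁴)/(8·16.4³·13) = 1.269 N/mm
Parallel: k_eq = 1.269 + 32 = 33.269 N/mm

33.3 N/mm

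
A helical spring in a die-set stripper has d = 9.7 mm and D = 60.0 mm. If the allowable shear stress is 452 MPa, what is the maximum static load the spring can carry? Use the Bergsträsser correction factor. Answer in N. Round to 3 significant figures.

C = D/d = 60.0/9.7 = 6.1856
K_B = (4C+2)/(4C−3) = 26.742/21.742 = 1.2300
τ_max = K·8FD/(πd³) → F_max = τ_allow·πd³/(8DK)
F_max = 452·π·9.7³/(8·60.0·1.2300) = 1.296e+06/590.38 = 2195.2 N

2200 N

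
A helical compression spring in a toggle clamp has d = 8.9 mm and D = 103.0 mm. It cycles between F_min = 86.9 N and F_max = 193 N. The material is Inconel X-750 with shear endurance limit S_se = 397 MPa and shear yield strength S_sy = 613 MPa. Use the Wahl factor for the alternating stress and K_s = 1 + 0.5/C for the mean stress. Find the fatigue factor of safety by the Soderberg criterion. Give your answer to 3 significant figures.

C = D/d = 103.0/8.9 = 11.5730; K_W = (4C−1)/(4C−4)+0.615/C = 1.1241; K_s = 1+0.5/C = 1.0432
F_a = (F_max−F_min)/2 = 53.05 N; F_m = (F_max+F_min)/2 = 139.95 N
τ_a = K_W·8F_aD/(πd³) = 1.1241 × 19.738 = 22.186 MPa
τ_m = K_s·8F_mD/(πd³) = 1.0432 × 52.069 = 54.319 MPa
Soderberg: 1/n_f = τ_a/S_se + τ_m/S_sy = 22.186/397 + 54.319/613 = 0.05589 + 0.08861 = 0.1445
n_f = 1/0.1445 = 6.921

6.92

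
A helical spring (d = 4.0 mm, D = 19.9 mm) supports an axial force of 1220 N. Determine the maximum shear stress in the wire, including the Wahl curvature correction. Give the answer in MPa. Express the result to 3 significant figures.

Spring index C = D/d = 19.9/4.0 = 4.9750
K_W = (4C−1)/(4C−4) + 0.615/C = 18.900/15.900 + 0.1236 = 1.3123
τ₀ = 8FD/(πd³) = 8·1220·19.9/(π·4.0³) = 194224/201.06 = 965.99 MPa
τ_max = K·τ₀ = 1.3123 × 965.99 = 1267.7 MPa

1270 MPa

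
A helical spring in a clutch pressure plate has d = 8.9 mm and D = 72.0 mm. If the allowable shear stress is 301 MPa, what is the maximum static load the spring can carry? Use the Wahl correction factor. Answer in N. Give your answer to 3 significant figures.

C = D/d = 72.0/8.9 = 8.0899
K_W = (4C−1)/(4C−4) + 0.615/C = 31.360/28.360 + 0.0760 = 1.1818
τ_max = K·8FD/(πd³) → F_max = τ_allow·πd³/(8DK)
F_max = 301·π·8.9³/(8·72.0·1.1818) = 6.6663e+05/680.72 = 979.3 N

979 N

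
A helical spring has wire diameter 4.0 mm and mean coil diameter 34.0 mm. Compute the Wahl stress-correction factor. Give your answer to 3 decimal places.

1.172

C = D/d = 34.0/4.0 = 8.5000
K_W = (4C−1)/(4C−4) + 0.615/C = 33.000/30.000 + 0.0724 = 1.1724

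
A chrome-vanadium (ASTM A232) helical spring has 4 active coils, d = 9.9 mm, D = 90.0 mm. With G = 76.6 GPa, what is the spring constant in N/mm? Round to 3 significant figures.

k = Gd⁴/(8D³N_a) = (76.6×10³ × 9.9⁴) / (8 × 90.0³ × 4)
  = 7.35817e+08 / 2.3328e+07 = 31.542 N/mm

31.5 N/mm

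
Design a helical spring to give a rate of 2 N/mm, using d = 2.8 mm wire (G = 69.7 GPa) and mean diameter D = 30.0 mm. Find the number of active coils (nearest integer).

10

N_a = Gd⁴/(8D³k) = (69.7×10³ × 2.8⁴)/(8 × 30.0³ × 2)
    = 4.28415e+06 / 432000 = 9.917 → 10 coils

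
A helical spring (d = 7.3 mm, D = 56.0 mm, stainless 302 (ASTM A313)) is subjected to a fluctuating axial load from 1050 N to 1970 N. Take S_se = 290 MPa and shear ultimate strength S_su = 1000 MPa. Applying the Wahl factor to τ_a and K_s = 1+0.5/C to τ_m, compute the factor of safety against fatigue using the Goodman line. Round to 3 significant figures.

0.779

C = D/d = 56.0/7.3 = 7.6712; K_W = (4C−1)/(4C−4)+0.615/C = 1.1926; K_s = 1+0.5/C = 1.0652
F_a = (F_max−F_min)/2 = 460 N; F_m = (F_max+F_min)/2 = 1510 N
τ_a = K_W·8F_aD/(πd³) = 1.1926 × 168.62 = 201.1 MPa
τ_m = K_s·8F_mD/(πd³) = 1.0652 × 553.52 = 589.6 MPa
Goodman: 1/n_f = τ_a/S_se + τ_m/S_su = 201.1/290 + 589.6/1000 = 0.69344 + 0.58960 = 1.283
n_f = 1/1.283 = 0.7794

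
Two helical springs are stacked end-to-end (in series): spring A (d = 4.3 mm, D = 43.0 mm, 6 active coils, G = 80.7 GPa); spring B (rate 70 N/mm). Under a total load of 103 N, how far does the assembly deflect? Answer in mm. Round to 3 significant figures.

15.7 mm

k_A = Gd⁴/(8D³N_a) = (80.7×10³)(4.3⁴)/(8·43.0³·6) = 7.2294 N/mm
Series: 1/k_eq = 1/7.2294 + 1/70 = 0.15261; k_eq = 6.5526 N/mm
δ = F/k_eq = 103/6.5526 = 15.719 mm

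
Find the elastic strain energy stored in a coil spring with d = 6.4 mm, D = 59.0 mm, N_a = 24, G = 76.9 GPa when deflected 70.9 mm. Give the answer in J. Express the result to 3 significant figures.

8.22 J

k = Gd⁴/(8D³N_a) = (76.9×10³)(6.4⁴)/(8·59.0³·24) = 3.2718 N/mm
U = ½kδ² = 0.5 × 3.2718 × 70.9² = 8223.4 N·mm = 8.2234 J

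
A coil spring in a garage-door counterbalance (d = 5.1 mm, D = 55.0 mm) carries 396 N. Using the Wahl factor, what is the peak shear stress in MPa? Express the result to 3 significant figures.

474 MPa

Spring index C = D/d = 55.0/5.1 = 10.7843
K_W = (4C−1)/(4C−4) + 0.615/C = 42.137/39.137 + 0.0570 = 1.1337
τ₀ = 8FD/(πd³) = 8·396·55.0/(π·5.1³) = 174240/416.74 = 418.11 MPa
τ_max = K·τ₀ = 1.1337 × 418.11 = 474 MPa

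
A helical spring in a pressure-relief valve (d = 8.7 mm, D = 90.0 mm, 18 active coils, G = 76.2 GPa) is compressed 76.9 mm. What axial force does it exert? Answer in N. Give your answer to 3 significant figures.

320 N

k = Gd⁴/(8D³N_a) = (76.2×10³)(8.7⁴)/(8·90.0³·18) = 4.1586 N/mm
F = k·δ = 4.1586 × 76.9 = 319.79 N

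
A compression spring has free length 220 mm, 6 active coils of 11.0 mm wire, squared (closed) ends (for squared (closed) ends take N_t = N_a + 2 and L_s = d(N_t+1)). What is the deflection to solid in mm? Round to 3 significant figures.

N_t = 8; L_s = 11.0·9 = 99 mm
δ_solid = L₀ − L_s = 220 − 99 = 121 mm

121 mm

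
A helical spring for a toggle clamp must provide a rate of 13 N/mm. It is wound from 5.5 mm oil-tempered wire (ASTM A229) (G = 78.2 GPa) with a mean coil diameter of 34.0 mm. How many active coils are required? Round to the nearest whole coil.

18

N_a = Gd⁴/(8D³k) = (78.2×10³ × 5.5⁴)/(8 × 34.0³ × 13)
    = 7.15579e+07 / 4.08762e+06 = 17.51 → 18 coils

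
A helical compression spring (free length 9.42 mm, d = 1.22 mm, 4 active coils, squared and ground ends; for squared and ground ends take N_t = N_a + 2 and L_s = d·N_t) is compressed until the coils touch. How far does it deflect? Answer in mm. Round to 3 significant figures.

2.10 mm

N_t = 6; L_s = 1.22·6 = 7.32 mm
δ_solid = L₀ − L_s = 9.42 − 7.32 = 2.1 mm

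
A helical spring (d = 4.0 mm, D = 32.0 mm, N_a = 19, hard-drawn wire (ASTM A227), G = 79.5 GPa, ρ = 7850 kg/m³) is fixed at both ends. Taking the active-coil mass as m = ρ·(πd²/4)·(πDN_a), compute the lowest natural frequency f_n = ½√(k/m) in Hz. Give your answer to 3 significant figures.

k = Gd⁴/(8D³N_a) = (79.5×10³)(4.0⁴)/(8·32.0³·19) = 4.0861 N/mm = 4086.1 N/m
Wire length L = πDN_a = π·32.0·19 = 1910.1 mm
m = ρ·(πd²/4)·L = 7850 × 12.566×10⁻⁶ m² × 1.9101 m = 0.18842 kg
f_n = ½√(k/m) = 0.5·√(4086.1/0.18842) = 0.5·√(21686) = 73.631 Hz

73.6 Hz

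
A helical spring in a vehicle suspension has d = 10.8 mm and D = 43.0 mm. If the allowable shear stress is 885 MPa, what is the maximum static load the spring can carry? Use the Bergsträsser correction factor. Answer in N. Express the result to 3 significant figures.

7340 N

C = D/d = 43.0/10.8 = 3.9815
K_B = (4C+2)/(4C−3) = 17.926/12.926 = 1.3868
τ_max = K·8FD/(πd³) → F_max = τ_allow·πd³/(8DK)
F_max = 885·π·10.8³/(8·43.0·1.3868) = 3.5024e+06/477.07 = 7341.5 N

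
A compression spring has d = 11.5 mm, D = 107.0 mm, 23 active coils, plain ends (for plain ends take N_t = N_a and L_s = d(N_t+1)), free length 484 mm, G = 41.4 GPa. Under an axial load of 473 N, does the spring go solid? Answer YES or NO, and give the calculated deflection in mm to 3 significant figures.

k = Gd⁴/(8D³N_a) = (41.4×10³)(11.5⁴)/(8·107.0³·23) = 3.2123 N/mm
N_t = 23; L_s = 11.5·24 = 276 mm; δ_solid = L₀ − L_s = 484 − 276 = 208 mm
δ = F/k = 473/3.2123 = 147.24 mm
δ < δ_solid → spring does not go solid

NO, δ = 147 mm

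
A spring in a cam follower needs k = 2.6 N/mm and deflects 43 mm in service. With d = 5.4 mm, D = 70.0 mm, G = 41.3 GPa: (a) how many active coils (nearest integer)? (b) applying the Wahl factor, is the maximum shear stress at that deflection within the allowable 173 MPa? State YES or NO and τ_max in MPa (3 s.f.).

(a) 5 coils; (b) YES, τ_max = 138 MPa

N_a = Gd⁴/(8D³k) = (41.3×10³)(5.4⁴)/(8·70.0³·2.6) = 4.922 → N_a = 5
Actual rate k = Gd⁴/(8D³·5) = 2.5596 N/mm
Working load F = kδ = 2.5596·43 = 110.06 N
C = 70.0/5.4 = 12.9630; K_W = (4C−1)/(4C−4)+0.615/C = 1.1101
τ_max = K_W·8FD/(πd³) = 1.1101·124.59 = 138.32 MPa
τ_max ≤ 173 MPa → acceptable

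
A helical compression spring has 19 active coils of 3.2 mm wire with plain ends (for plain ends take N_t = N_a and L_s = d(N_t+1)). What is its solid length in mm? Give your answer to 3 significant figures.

64.0 mm

plain ends: N_t = N_a = 19
L_s = d·(N_t+1) = 3.2 × 20 = 64 mm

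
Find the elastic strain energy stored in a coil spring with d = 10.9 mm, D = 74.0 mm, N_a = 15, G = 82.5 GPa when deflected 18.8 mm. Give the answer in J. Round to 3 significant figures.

k = Gd⁴/(8D³N_a) = (82.5×10³)(10.9⁴)/(8·74.0³·15) = 23.949 N/mm
U = ½kδ² = 0.5 × 23.949 × 18.8² = 4232.2 N·mm = 4.2322 J

4.23 J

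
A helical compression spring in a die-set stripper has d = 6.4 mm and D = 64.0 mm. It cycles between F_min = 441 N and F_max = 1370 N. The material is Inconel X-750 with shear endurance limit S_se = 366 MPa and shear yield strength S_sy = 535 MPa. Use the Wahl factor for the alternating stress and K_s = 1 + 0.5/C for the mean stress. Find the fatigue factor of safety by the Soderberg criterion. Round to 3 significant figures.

0.498

C = D/d = 64.0/6.4 = 10.0000; K_W = (4C−1)/(4C−4)+0.615/C = 1.1448; K_s = 1+0.5/C = 1.0500
F_a = (F_max−F_min)/2 = 464.5 N; F_m = (F_max+F_min)/2 = 905.5 N
τ_a = K_W·8F_aD/(πd³) = 1.1448 × 288.78 = 330.6 MPa
τ_m = K_s·8F_mD/(πd³) = 1.0500 × 562.95 = 591.1 MPa
Soderberg: 1/n_f = τ_a/S_se + τ_m/S_sy = 330.6/366 + 591.1/535 = 0.90329 + 1.10485 = 2.0081
n_f = 1/2.0081 = 0.498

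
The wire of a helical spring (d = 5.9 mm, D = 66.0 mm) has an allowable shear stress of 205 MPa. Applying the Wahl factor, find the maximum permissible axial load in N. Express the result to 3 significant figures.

C = D/d = 66.0/5.9 = 11.1864
K_W = (4C−1)/(4C−4) + 0.615/C = 43.746/40.746 + 0.0550 = 1.1286
τ_max = K·8FD/(πd³) → F_max = τ_allow·πd³/(8DK)
F_max = 205·π·5.9³/(8·66.0·1.1286) = 1.3227e+05/595.9 = 221.96 N

222 N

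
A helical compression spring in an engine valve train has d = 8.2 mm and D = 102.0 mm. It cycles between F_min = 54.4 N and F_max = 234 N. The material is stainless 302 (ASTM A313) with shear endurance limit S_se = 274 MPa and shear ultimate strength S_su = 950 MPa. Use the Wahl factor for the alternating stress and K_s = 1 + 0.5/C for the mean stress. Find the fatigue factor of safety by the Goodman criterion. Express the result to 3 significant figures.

C = D/d = 102.0/8.2 = 12.4390; K_W = (4C−1)/(4C−4)+0.615/C = 1.1150; K_s = 1+0.5/C = 1.0402
F_a = (F_max−F_min)/2 = 89.8 N; F_m = (F_max+F_min)/2 = 144.2 N
τ_a = K_W·8F_aD/(πd³) = 1.1150 × 42.303 = 47.169 MPa
τ_m = K_s·8F_mD/(πd³) = 1.0402 × 67.93 = 70.661 MPa
Goodman: 1/n_f = τ_a/S_se + τ_m/S_su = 47.169/274 + 70.661/950 = 0.17215 + 0.07438 = 0.24653
n_f = 1/0.24653 = 4.056

4.06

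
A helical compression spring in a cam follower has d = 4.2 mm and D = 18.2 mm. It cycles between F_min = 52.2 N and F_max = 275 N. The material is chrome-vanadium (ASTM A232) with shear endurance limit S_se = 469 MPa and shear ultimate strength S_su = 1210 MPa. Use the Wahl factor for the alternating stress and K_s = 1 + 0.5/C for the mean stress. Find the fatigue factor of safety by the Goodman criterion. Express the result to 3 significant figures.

3.36

C = D/d = 18.2/4.2 = 4.3333; K_W = (4C−1)/(4C−4)+0.615/C = 1.3669; K_s = 1+0.5/C = 1.1154
F_a = (F_max−F_min)/2 = 111.4 N; F_m = (F_max+F_min)/2 = 163.6 N
τ_a = K_W·8F_aD/(πd³) = 1.3669 × 69.687 = 95.256 MPa
τ_m = K_s·8F_mD/(πd³) = 1.1154 × 102.34 = 114.15 MPa
Goodman: 1/n_f = τ_a/S_se + τ_m/S_su = 95.256/469 + 114.15/1210 = 0.20310 + 0.09434 = 0.29744
n_f = 1/0.29744 = 3.362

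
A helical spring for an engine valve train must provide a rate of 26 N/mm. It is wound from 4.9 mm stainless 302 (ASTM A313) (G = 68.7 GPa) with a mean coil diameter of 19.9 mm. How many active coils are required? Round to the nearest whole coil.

N_a = Gd⁴/(8D³k) = (68.7×10³ × 4.9⁴)/(8 × 19.9³ × 26)
    = 3.96042e+07 / 1.63916e+06 = 24.16 → 24 coils

24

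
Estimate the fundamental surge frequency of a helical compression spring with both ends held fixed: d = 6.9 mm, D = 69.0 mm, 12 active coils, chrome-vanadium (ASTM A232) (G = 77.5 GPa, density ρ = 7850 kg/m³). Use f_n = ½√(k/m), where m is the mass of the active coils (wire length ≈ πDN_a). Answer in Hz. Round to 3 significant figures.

42.7 Hz

k = Gd⁴/(8D³N_a) = (77.5×10³)(6.9⁴)/(8·69.0³·12) = 5.5703 N/mm = 5570.3 N/m
Wire length L = πDN_a = π·69.0·12 = 2601.2 mm
m = ρ·(πd²/4)·L = 7850 × 37.393×10⁻⁶ m² × 2.6012 m = 0.76355 kg
f_n = ½√(k/m) = 0.5·√(5570.3/0.76355) = 0.5·√(7295.3) = 42.706 Hz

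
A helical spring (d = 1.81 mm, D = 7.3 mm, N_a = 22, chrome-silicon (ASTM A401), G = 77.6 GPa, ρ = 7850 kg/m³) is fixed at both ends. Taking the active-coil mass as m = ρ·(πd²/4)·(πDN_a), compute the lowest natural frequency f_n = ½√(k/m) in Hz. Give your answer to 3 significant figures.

546 Hz

k = Gd⁴/(8D³N_a) = (77.6×10³)(1.81⁴)/(8·7.3³·22) = 12.165 N/mm = 12165 N/m
Wire length L = πDN_a = π·7.3·22 = 504.54 mm
m = ρ·(πd²/4)·L = 7850 × 2.573×10⁻⁶ m² × 0.50454 m = 0.010191 kg
f_n = ½√(k/m) = 0.5·√(12165/0.010191) = 0.5·√(1.1937e+06) = 546.28 Hz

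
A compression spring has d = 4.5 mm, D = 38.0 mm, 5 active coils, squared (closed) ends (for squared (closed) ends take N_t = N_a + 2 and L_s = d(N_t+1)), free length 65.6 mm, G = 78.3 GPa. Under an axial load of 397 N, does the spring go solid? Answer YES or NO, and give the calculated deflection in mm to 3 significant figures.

NO, δ = 27.1 mm

k = Gd⁴/(8D³N_a) = (78.3×10³)(4.5⁴)/(8·38.0³·5) = 14.629 N/mm
N_t = 7; L_s = 4.5·8 = 36 mm; δ_solid = L₀ − L_s = 65.6 − 36 = 29.6 mm
δ = F/k = 397/14.629 = 27.139 mm
δ < δ_solid → spring does not go solid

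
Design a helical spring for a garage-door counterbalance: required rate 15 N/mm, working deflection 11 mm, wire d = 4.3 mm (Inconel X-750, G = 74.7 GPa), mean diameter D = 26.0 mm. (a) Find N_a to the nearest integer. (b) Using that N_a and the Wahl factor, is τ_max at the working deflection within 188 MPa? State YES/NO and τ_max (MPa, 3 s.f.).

(a) 12 coils; (b) YES, τ_max = 173 MPa

N_a = Gd⁴/(8D³k) = (74.7×10³)(4.3⁴)/(8·26.0³·15) = 12.11 → N_a = 12
Actual rate k = Gd⁴/(8D³·12) = 15.136 N/mm
Working load F = kδ = 15.136·11 = 166.49 N
C = 26.0/4.3 = 6.0465; K_W = (4C−1)/(4C−4)+0.615/C = 1.2503
τ_max = K_W·8FD/(πd³) = 1.2503·138.64 = 173.35 MPa
τ_max ≤ 188 MPa → acceptable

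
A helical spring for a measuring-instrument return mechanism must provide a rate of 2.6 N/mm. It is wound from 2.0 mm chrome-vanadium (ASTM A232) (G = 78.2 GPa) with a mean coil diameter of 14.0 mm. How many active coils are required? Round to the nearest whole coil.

N_a = Gd⁴/(8D³k) = (78.2×10³ × 2.0⁴)/(8 × 14.0³ × 2.6)
    = 1.2512e+06 / 57075.2 = 21.92 → 22 coils

22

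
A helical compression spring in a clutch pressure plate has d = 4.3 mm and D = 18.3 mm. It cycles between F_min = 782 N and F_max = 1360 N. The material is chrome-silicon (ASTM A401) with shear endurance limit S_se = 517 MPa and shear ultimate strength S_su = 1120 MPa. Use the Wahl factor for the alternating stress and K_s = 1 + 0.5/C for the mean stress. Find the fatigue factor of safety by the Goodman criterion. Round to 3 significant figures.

C = D/d = 18.3/4.3 = 4.2558; K_W = (4C−1)/(4C−4)+0.615/C = 1.3749; K_s = 1+0.5/C = 1.1175
F_a = (F_max−F_min)/2 = 289 N; F_m = (F_max+F_min)/2 = 1071 N
τ_a = K_W·8F_aD/(πd³) = 1.3749 × 169.39 = 232.89 MPa
τ_m = K_s·8F_mD/(πd³) = 1.1175 × 627.73 = 701.48 MPa
Goodman: 1/n_f = τ_a/S_se + τ_m/S_su = 232.89/517 + 701.48/1120 = 0.45046 + 0.62632 = 1.0768
n_f = 1/1.0768 = 0.9287

0.929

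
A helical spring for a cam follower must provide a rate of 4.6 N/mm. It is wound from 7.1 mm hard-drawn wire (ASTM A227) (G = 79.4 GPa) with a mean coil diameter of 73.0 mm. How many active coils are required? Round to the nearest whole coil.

N_a = Gd⁴/(8D³k) = (79.4×10³ × 7.1⁴)/(8 × 73.0³ × 4.6)
    = 2.01769e+08 / 1.43158e+07 = 14.09 → 14 coils

14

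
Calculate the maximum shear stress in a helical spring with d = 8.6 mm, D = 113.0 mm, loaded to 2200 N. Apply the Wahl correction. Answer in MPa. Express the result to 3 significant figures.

1100 MPa

Spring index C = D/d = 113.0/8.6 = 13.1395
K_W = (4C−1)/(4C−4) + 0.615/C = 51.558/48.558 + 0.0468 = 1.1086
τ₀ = 8FD/(πd³) = 8·2200·113.0/(π·8.6³) = 1.9888e+06/1998.2 = 995.28 MPa
τ_max = K·τ₀ = 1.1086 × 995.28 = 1103.4 MPa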